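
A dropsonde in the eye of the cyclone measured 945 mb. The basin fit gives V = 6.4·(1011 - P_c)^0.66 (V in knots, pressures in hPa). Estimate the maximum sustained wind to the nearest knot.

ΔP = 1011 − 945 = 66 mb.
66^0.66 ≈ 15.882.
V ≈ 6.4 × 15.882 ≈ 101.6 kt.

102 kt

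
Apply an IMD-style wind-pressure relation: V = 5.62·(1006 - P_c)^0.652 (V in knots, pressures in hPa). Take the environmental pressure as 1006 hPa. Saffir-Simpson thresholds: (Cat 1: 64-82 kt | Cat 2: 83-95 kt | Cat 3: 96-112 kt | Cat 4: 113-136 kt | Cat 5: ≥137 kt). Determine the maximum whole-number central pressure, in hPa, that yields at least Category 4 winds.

906 hPa

Category 4 begins at V = 113 kt.
Required ΔP = (113/5.62)^(1/0.652) = 20.107^1.534 ≈ 99.77 hPa.
P_c ≤ 1006 − 99.77 = 906.23, so the highest integer P_c is 906 hPa.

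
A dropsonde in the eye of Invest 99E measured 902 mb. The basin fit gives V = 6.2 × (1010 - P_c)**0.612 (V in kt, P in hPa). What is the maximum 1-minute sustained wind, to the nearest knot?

ΔP = 1010 − 902 = 108 mb.
108^0.612 ≈ 17.557.
V ≈ 6.2 × 17.557 ≈ 108.9 kt.

109 kt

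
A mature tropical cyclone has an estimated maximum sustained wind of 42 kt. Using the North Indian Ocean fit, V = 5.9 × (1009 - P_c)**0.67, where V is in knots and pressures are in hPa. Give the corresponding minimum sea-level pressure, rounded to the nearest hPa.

ΔP = (V / 5.9)^(1/0.67) = (42/5.9)^1.493.
42/5.9 = 7.119; 7.119^1.493 ≈ 18.72 hPa.
P_c = 1009 − 18.72 = 990.28 ≈ 990 hPa.

990 hPa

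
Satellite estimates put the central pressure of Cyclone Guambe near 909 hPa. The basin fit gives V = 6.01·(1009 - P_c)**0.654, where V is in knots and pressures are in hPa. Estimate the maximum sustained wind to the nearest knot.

ΔP = 1009 − 909 = 100 hPa.
100^0.654 ≈ 20.324.
V ≈ 6.01 × 20.324 ≈ 122.1 kt.

122 kt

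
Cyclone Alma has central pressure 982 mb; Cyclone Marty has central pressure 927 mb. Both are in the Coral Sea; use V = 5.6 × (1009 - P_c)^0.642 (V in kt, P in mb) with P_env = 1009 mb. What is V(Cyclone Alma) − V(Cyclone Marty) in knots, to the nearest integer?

-48 kt

Cyclone Alma: ΔP = 27; V ≈ 5.6 × 27^0.642 ≈ 46.46 kt.
Cyclone Marty: ΔP = 82; V ≈ 5.6 × 82^0.642 ≈ 94.81 kt.
Difference ≈ 46.46 − 94.81 = -48.35 → -48 kt.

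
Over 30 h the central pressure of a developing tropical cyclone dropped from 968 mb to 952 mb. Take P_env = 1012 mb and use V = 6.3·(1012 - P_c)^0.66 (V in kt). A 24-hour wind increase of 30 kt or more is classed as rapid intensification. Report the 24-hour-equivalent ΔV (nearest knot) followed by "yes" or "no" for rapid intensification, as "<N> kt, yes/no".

V₁: ΔP = 44, V ≈ 6.3 × 44^0.66 ≈ 76.56 kt.
V₂: ΔP = 60, V ≈ 6.3 × 60^0.66 ≈ 93.96 kt.
ΔV over 30 h = 17.40 kt → 24 h equivalent = 17.40 × 24/30 ≈ 13.92 kt.
14 kt < 30 kt ⇒ not rapid intensification.

14 kt, no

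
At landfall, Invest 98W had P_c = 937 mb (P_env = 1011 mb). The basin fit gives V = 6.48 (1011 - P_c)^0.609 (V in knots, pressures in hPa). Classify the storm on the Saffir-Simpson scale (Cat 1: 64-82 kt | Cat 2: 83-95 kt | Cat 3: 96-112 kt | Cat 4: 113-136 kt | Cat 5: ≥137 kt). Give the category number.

ΔP = 1011 − 937 = 74 mb.
V ≈ 6.48 × 74^0.609 = 6.48 × 13.75 ≈ 89 kt.
89 kt falls in the Category 2 band.

2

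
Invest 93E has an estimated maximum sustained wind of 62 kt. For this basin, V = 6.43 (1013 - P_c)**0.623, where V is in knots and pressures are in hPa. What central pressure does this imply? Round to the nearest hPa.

ΔP = (V / 6.43)^(1/0.623) = (62/6.43)^1.605.
62/6.43 = 9.642; 9.642^1.605 ≈ 38.00 hPa.
P_c = 1013 − 38.00 = 975.00 ≈ 975 hPa.

975 hPa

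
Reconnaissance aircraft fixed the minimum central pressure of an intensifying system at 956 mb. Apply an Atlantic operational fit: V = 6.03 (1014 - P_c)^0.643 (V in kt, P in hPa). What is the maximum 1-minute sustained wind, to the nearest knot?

ΔP = 1014 − 956 = 58 mb.
58^0.643 ≈ 13.611.
V ≈ 6.03 × 13.611 ≈ 82.1 kt.

82 kt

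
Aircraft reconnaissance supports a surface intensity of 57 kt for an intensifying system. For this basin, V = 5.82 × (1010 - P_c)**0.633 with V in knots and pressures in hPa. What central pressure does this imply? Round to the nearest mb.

ΔP = (V / 5.82)^(1/0.633) = (57/5.82)^1.580.
57/5.82 = 9.794; 9.794^1.580 ≈ 36.77 mb.
P_c = 1010 − 36.77 = 973.23 ≈ 973 mb.

973 mb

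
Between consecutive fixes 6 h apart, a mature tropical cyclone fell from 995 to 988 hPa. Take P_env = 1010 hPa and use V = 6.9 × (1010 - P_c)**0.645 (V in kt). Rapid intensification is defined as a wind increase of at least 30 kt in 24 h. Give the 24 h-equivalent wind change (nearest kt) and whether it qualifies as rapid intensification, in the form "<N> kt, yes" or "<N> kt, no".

V₁: ΔP = 15, V ≈ 6.9 × 15^0.645 ≈ 39.58 kt.
V₂: ΔP = 22, V ≈ 6.9 × 22^0.645 ≈ 50.67 kt.
ΔV over 6 h = 11.09 kt → 24 h equivalent = 11.09 × 24/6 ≈ 44.36 kt.
44 kt ≥ 30 kt ⇒ rapid intensification.

44 kt, yes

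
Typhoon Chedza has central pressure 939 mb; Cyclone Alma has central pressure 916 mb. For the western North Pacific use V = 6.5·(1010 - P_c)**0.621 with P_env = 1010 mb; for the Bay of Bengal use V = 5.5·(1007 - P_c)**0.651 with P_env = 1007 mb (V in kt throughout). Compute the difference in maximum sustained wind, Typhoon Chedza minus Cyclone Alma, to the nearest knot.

Typhoon Chedza: ΔP = 71; V ≈ 6.5 × 71^0.621 ≈ 91.74 kt.
Cyclone Alma: ΔP = 91; V ≈ 5.5 × 91^0.651 ≈ 103.68 kt.
Difference ≈ 91.74 − 103.68 = -11.94 → -12 kt.

-12 kt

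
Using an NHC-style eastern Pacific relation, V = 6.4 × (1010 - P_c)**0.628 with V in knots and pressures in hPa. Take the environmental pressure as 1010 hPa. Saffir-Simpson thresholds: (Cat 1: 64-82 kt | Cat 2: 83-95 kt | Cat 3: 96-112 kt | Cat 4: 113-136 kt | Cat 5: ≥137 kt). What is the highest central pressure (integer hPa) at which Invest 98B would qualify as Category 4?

913 hPa

Category 4 begins at V = 113 kt.
Required ΔP = (113/6.4)^(1/0.628) = 17.656^1.592 ≈ 96.72 hPa.
P_c ≤ 1010 − 96.72 = 913.28, so the highest integer P_c is 913 hPa.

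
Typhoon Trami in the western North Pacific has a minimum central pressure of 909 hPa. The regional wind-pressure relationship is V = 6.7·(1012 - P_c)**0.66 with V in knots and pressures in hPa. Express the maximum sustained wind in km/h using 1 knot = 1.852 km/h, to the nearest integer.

ΔP = 1012 − 909 = 103 hPa.
V ≈ 6.7 × 103^0.66 = 6.7 × 21.305 ≈ 142.741 kt.
142.741 × 1.852 ≈ 264.36 km/h → 264 km/h.

264 km/h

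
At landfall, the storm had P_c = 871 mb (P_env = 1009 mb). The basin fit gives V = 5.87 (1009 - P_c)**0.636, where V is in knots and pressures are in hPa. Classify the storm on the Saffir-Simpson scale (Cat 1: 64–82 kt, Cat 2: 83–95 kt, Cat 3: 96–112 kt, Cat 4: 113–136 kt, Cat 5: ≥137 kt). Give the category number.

4

ΔP = 1009 − 871 = 138 mb.
V ≈ 5.87 × 138^0.636 = 5.87 × 22.96 ≈ 135 kt.
135 kt falls in the Category 4 band.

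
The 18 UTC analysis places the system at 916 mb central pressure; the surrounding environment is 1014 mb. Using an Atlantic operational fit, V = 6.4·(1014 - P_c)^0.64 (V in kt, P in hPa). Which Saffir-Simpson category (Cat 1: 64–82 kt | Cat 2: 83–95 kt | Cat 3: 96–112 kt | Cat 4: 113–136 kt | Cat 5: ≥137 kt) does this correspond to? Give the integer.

ΔP = 1014 − 916 = 98 mb.
V ≈ 6.4 × 98^0.64 = 6.4 × 18.81 ≈ 120 kt.
120 kt falls in the Category 4 band.

4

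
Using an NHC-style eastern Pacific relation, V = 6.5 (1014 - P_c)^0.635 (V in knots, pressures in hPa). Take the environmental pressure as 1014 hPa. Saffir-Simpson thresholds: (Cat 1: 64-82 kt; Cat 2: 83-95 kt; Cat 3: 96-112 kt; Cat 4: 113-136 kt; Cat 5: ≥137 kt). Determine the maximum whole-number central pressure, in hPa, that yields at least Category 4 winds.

Category 4 begins at V = 113 kt.
Required ΔP = (113/6.5)^(1/0.635) = 17.385^1.575 ≈ 89.75 hPa.
P_c ≤ 1014 − 89.75 = 924.25, so the highest integer P_c is 924 hPa.

924 hPa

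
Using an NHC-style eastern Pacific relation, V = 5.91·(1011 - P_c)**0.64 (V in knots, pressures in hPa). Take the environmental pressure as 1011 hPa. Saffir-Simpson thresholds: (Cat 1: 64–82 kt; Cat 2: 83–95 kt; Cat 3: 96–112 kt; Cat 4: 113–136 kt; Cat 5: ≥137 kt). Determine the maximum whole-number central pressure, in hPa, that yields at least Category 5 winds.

875 hPa

Category 5 begins at V = 137 kt.
Required ΔP = (137/5.91)^(1/0.64) = 23.181^1.562 ≈ 135.84 hPa.
P_c ≤ 1011 − 135.84 = 875.16, so the highest integer P_c is 875 hPa.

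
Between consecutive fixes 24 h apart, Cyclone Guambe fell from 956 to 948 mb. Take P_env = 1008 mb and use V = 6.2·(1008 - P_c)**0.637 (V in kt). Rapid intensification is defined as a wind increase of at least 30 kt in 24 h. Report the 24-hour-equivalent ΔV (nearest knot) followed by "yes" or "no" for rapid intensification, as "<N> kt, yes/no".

V₁: ΔP = 52, V ≈ 6.2 × 52^0.637 ≈ 76.82 kt.
V₂: ΔP = 60, V ≈ 6.2 × 60^0.637 ≈ 84.15 kt.
ΔV over 24 h = 7.33 kt → 24 h equivalent = 7.33 × 24/24 ≈ 7.33 kt.
7 kt < 30 kt ⇒ not rapid intensification.

7 kt, no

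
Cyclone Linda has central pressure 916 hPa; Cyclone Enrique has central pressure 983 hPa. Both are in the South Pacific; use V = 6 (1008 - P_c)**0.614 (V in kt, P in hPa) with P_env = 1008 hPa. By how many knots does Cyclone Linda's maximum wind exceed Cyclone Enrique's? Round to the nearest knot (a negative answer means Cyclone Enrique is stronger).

Cyclone Linda: ΔP = 92; V ≈ 6 × 92^0.614 ≈ 96.36 kt.
Cyclone Enrique: ΔP = 25; V ≈ 6 × 25^0.614 ≈ 43.30 kt.
Difference ≈ 96.36 − 43.30 = 53.06 → 53 kt.

53 kt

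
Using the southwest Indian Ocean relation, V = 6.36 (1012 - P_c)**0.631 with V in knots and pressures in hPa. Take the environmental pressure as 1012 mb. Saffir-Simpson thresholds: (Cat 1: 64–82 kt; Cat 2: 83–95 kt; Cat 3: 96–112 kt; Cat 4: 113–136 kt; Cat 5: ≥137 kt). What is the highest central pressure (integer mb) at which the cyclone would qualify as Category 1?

973 mb

Category 1 begins at V = 64 kt.
Required ΔP = (64/6.36)^(1/0.631) = 10.063^1.585 ≈ 38.82 mb.
P_c ≤ 1012 − 38.82 = 973.18, so the highest integer P_c is 973 mb.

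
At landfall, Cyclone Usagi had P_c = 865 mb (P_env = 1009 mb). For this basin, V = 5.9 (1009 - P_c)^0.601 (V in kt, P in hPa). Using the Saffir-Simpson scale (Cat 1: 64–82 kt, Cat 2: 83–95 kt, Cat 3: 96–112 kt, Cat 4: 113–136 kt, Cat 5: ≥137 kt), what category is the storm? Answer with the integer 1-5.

4

ΔP = 1009 − 865 = 144 mb.
V ≈ 5.9 × 144^0.601 = 5.9 × 19.82 ≈ 117 kt.
117 kt falls in the Category 4 band.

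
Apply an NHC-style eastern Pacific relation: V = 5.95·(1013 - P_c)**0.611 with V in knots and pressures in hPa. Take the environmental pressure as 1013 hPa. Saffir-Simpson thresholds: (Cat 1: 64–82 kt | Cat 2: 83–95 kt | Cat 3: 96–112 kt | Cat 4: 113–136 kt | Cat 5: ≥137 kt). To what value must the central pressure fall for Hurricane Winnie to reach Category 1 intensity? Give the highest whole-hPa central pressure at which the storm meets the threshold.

Category 1 begins at V = 64 kt.
Required ΔP = (64/5.95)^(1/0.611) = 10.756^1.637 ≈ 48.81 hPa.
P_c ≤ 1013 − 48.81 = 964.19, so the highest integer P_c is 964 hPa.

964 hPa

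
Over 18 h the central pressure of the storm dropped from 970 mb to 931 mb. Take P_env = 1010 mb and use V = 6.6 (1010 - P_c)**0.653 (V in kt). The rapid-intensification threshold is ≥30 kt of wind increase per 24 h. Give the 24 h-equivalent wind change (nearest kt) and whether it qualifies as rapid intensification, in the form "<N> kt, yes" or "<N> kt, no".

55 kt, yes

V₁: ΔP = 40, V ≈ 6.6 × 40^0.653 ≈ 73.40 kt.
V₂: ΔP = 79, V ≈ 6.6 × 79^0.653 ≈ 114.47 kt.
ΔV over 18 h = 41.07 kt → 24 h equivalent = 41.07 × 24/18 ≈ 54.76 kt.
55 kt ≥ 30 kt ⇒ rapid intensification.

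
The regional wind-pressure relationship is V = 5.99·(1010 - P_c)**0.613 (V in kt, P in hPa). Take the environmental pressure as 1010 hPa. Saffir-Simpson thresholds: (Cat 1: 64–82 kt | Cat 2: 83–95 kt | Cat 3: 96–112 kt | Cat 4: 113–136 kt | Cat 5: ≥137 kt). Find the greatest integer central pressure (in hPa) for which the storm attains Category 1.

962 hPa

Category 1 begins at V = 64 kt.
Required ΔP = (64/5.99)^(1/0.613) = 10.684^1.631 ≈ 47.67 hPa.
P_c ≤ 1010 − 47.67 = 962.33, so the highest integer P_c is 962 hPa.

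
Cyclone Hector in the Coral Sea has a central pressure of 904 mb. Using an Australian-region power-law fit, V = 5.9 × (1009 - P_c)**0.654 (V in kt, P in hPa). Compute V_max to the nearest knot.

124 kt

ΔP = 1009 − 904 = 105 mb.
105^0.654 ≈ 20.983.
V ≈ 5.9 × 20.983 ≈ 123.8 kt.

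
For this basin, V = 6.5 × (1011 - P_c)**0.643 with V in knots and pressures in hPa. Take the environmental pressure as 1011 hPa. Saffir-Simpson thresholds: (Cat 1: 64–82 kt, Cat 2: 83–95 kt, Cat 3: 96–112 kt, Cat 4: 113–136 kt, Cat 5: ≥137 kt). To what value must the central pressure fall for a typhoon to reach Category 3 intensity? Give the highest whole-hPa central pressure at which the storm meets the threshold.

945 hPa

Category 3 begins at V = 96 kt.
Required ΔP = (96/6.5)^(1/0.643) = 14.769^1.555 ≈ 65.86 hPa.
P_c ≤ 1011 − 65.86 = 945.14, so the highest integer P_c is 945 hPa.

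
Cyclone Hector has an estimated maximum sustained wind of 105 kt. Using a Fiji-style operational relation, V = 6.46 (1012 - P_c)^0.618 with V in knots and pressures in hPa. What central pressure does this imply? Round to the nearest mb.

ΔP = (V / 6.46)^(1/0.618) = (105/6.46)^1.618.
105/6.46 = 16.254; 16.254^1.618 ≈ 91.09 mb.
P_c = 1012 − 91.09 = 920.91 ≈ 921 mb.

921 mb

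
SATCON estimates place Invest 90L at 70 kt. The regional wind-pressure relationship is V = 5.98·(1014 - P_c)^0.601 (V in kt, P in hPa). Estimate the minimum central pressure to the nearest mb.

954 mb

ΔP = (V / 5.98)^(1/0.601) = (70/5.98)^1.664.
70/5.98 = 11.706; 11.706^1.664 ≈ 59.94 mb.
P_c = 1014 − 59.94 = 954.06 ≈ 954 mb.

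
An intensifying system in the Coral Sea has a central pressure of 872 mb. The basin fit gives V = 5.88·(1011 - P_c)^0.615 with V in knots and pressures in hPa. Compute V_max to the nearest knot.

122 kt

ΔP = 1011 − 872 = 139 mb.
139^0.615 ≈ 20.795.
V ≈ 5.88 × 20.795 ≈ 122.3 kt.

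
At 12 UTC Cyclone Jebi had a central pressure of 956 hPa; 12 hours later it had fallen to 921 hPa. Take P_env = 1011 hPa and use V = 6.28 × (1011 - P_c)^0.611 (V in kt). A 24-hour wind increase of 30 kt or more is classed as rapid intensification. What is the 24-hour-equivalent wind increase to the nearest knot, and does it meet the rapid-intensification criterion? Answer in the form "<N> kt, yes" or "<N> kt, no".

51 kt, yes

V₁: ΔP = 55, V ≈ 6.28 × 55^0.611 ≈ 72.66 kt.
V₂: ΔP = 90, V ≈ 6.28 × 90^0.611 ≈ 98.18 kt.
ΔV over 12 h = 25.52 kt → 24 h equivalent = 25.52 × 24/12 ≈ 51.04 kt.
51 kt ≥ 30 kt ⇒ rapid intensification.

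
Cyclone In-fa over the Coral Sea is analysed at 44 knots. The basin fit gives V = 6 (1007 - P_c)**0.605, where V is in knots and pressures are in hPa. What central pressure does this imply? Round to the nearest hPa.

980 hPa

ΔP = (V / 6)^(1/0.605) = (44/6)^1.653.
44/6 = 7.333; 7.333^1.653 ≈ 26.93 hPa.
P_c = 1007 − 26.93 = 980.07 ≈ 980 hPa.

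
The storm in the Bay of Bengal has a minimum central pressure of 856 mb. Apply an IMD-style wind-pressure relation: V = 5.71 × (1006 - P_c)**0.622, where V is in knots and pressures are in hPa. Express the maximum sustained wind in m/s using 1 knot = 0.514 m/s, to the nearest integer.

ΔP = 1006 − 856 = 150 mb.
V ≈ 5.71 × 150^0.622 = 5.71 × 22.570 ≈ 128.874 kt.
128.874 × 0.514 ≈ 66.24 m/s → 66 m/s.

66 m/s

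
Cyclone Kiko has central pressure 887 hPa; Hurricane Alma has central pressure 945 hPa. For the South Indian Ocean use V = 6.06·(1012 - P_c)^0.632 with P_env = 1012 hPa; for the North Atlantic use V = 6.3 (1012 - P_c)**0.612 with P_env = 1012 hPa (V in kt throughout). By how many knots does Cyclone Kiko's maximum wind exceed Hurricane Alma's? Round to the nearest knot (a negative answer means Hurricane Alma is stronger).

46 kt

Cyclone Kiko: ΔP = 125; V ≈ 6.06 × 125^0.632 ≈ 128.15 kt.
Hurricane Alma: ΔP = 67; V ≈ 6.3 × 67^0.612 ≈ 82.58 kt.
Difference ≈ 128.15 − 82.58 = 45.57 → 46 kt.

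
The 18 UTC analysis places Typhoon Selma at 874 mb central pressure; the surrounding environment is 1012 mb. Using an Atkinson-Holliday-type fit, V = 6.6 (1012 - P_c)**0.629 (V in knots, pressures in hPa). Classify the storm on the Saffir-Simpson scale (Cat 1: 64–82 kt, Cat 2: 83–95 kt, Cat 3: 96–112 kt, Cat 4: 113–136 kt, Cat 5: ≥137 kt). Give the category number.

5

ΔP = 1012 − 874 = 138 mb.
V ≈ 6.6 × 138^0.629 = 6.6 × 22.18 ≈ 146 kt.
146 kt falls in the Category 5 band.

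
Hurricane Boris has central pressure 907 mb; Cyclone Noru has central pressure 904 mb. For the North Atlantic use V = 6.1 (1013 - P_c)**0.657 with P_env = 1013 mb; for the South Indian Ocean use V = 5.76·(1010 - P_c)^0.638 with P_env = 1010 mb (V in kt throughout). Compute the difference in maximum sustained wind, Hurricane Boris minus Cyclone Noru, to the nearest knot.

18 kt

Hurricane Boris: ΔP = 106; V ≈ 6.1 × 106^0.657 ≈ 130.60 kt.
Cyclone Noru: ΔP = 106; V ≈ 5.76 × 106^0.638 ≈ 112.87 kt.
Difference ≈ 130.60 − 112.87 = 17.73 → 18 kt.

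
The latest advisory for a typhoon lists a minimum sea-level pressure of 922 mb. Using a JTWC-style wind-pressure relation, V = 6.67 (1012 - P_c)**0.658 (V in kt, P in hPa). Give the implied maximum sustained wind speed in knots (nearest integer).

ΔP = 1012 − 922 = 90 mb.
90^0.658 ≈ 19.315.
V ≈ 6.67 × 19.315 ≈ 128.8 kt.

129 kt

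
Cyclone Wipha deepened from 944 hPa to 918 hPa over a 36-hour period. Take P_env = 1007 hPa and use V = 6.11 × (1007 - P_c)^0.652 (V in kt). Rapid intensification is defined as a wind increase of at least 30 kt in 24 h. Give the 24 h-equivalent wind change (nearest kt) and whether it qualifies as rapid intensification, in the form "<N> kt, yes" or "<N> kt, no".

V₁: ΔP = 63, V ≈ 6.11 × 63^0.652 ≈ 91.04 kt.
V₂: ΔP = 89, V ≈ 6.11 × 89^0.652 ≈ 114.04 kt.
ΔV over 36 h = 23.00 kt → 24 h equivalent = 23.00 × 24/36 ≈ 15.33 kt.
15 kt < 30 kt ⇒ not rapid intensification.

15 kt, no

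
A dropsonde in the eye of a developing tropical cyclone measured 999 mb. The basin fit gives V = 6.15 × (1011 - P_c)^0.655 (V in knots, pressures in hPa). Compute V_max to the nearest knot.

ΔP = 1011 − 999 = 12 mb.
12^0.655 ≈ 5.092.
V ≈ 6.15 × 5.092 ≈ 31.3 kt.

31 kt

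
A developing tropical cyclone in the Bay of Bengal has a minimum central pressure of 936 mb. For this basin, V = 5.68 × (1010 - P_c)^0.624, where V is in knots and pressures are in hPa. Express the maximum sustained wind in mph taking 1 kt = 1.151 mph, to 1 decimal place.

ΔP = 1010 − 936 = 74 mb.
V ≈ 5.68 × 74^0.624 = 5.68 × 14.669 ≈ 83.320 kt.
83.320 × 1.151 ≈ 95.90 mph → 95.9 mph.

95.9 mph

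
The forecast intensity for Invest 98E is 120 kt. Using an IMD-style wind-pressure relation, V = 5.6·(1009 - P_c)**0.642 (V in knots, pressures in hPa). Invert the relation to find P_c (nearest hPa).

ΔP = (V / 5.6)^(1/0.642) = (120/5.6)^1.558.
120/5.6 = 21.429; 21.429^1.558 ≈ 118.36 hPa.
P_c = 1009 − 118.36 = 890.64 ≈ 891 hPa.

891 hPa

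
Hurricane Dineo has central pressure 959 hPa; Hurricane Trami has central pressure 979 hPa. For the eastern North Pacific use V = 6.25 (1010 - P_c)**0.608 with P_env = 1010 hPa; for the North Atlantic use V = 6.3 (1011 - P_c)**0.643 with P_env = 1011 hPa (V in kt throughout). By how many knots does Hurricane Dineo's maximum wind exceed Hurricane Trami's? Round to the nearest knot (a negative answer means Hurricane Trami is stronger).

Hurricane Dineo: ΔP = 51; V ≈ 6.25 × 51^0.608 ≈ 68.25 kt.
Hurricane Trami: ΔP = 32; V ≈ 6.3 × 32^0.643 ≈ 58.50 kt.
Difference ≈ 68.25 − 58.50 = 9.75 → 10 kt.

10 kt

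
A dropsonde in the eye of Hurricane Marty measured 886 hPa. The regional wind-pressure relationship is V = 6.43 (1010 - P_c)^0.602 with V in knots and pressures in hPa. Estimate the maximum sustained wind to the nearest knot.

ΔP = 1010 − 886 = 124 hPa.
124^0.602 ≈ 18.207.
V ≈ 6.43 × 18.207 ≈ 117.1 kt.

117 kt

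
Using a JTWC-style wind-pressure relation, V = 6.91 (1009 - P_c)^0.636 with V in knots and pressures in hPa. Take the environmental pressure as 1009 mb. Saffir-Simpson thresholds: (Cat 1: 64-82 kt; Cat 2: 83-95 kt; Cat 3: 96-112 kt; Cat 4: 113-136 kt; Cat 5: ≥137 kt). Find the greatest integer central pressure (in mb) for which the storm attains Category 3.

946 mb

Category 3 begins at V = 96 kt.
Required ΔP = (96/6.91)^(1/0.636) = 13.893^1.572 ≈ 62.64 mb.
P_c ≤ 1009 − 62.64 = 946.36, so the highest integer P_c is 946 mb.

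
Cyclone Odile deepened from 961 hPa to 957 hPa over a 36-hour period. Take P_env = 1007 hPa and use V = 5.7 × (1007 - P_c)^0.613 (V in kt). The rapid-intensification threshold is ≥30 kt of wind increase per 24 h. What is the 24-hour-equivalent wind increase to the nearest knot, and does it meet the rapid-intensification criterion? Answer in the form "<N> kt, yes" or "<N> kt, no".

2 kt, no

V₁: ΔP = 46, V ≈ 5.7 × 46^0.613 ≈ 59.59 kt.
V₂: ΔP = 50, V ≈ 5.7 × 50^0.613 ≈ 62.71 kt.
ΔV over 36 h = 3.12 kt → 24 h equivalent = 3.12 × 24/36 ≈ 2.08 kt.
2 kt < 30 kt ⇒ not rapid intensification.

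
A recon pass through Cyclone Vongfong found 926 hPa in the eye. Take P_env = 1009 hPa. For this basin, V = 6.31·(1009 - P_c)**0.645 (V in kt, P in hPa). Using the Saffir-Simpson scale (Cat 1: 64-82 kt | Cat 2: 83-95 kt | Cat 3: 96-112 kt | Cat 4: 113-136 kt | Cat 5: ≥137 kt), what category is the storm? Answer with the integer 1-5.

ΔP = 1009 − 926 = 83 hPa.
V ≈ 6.31 × 83^0.645 = 6.31 × 17.29 ≈ 109 kt.
109 kt falls in the Category 3 band.

3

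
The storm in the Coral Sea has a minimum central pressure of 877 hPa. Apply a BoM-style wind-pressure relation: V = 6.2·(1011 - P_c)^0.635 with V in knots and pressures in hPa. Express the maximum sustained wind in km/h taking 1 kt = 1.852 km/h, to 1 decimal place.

ΔP = 1011 − 877 = 134 hPa.
V ≈ 6.2 × 134^0.635 = 6.2 × 22.424 ≈ 139.028 kt.
139.028 × 1.852 ≈ 257.48 km/h → 257.5 km/h.

257.5 km/h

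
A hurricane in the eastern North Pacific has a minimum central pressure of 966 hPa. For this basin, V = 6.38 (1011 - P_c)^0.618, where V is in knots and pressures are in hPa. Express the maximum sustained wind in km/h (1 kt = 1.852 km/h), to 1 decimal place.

124.2 km/h

ΔP = 1011 − 966 = 45 hPa.
V ≈ 6.38 × 45^0.618 = 6.38 × 10.512 ≈ 67.067 kt.
67.067 × 1.852 ≈ 124.21 km/h → 124.2 km/h.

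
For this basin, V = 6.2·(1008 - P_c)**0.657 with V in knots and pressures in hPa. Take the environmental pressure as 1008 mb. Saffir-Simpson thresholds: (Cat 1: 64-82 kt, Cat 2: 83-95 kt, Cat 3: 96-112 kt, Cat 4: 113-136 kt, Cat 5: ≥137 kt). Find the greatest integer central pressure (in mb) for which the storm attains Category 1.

973 mb

Category 1 begins at V = 64 kt.
Required ΔP = (64/6.2)^(1/0.657) = 10.323^1.522 ≈ 34.92 mb.
P_c ≤ 1008 − 34.92 = 973.08, so the highest integer P_c is 973 mb.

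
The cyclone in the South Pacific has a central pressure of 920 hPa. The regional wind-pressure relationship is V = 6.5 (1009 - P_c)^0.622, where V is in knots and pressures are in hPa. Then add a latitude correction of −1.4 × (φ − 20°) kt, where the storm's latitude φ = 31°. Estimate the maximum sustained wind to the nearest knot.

91 kt

ΔP = 1009 − 920 = 89 hPa.
89^0.622 ≈ 16.313.
V ≈ 6.5 × 16.313 ≈ 106.0 kt.
Latitude correction: −1.4 × (31 − 20) = -15.4 kt.
Corrected V ≈ 90.6 kt → 91 kt.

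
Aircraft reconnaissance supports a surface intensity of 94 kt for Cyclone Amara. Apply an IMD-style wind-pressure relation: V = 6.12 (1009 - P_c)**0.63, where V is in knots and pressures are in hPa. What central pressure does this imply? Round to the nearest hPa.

ΔP = (V / 6.12)^(1/0.63) = (94/6.12)^1.587.
94/6.12 = 15.359; 15.359^1.587 ≈ 76.41 hPa.
P_c = 1009 − 76.41 = 932.59 ≈ 933 hPa.

933 hPa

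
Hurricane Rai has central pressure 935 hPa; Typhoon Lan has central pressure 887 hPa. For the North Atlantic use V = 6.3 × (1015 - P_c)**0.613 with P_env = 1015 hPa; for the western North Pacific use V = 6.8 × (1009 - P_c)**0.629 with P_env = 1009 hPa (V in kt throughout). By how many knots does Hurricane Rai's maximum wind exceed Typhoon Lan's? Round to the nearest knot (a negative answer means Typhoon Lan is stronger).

Hurricane Rai: ΔP = 80; V ≈ 6.3 × 80^0.613 ≈ 92.46 kt.
Typhoon Lan: ΔP = 122; V ≈ 6.8 × 122^0.629 ≈ 139.58 kt.
Difference ≈ 92.46 − 139.58 = -47.12 → -47 kt.

-47 kt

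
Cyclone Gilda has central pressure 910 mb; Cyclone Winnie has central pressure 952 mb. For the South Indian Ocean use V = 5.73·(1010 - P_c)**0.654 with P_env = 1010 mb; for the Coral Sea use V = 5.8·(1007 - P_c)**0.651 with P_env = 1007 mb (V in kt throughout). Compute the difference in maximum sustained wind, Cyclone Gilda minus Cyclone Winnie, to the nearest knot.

38 kt

Cyclone Gilda: ΔP = 100; V ≈ 5.73 × 100^0.654 ≈ 116.45 kt.
Cyclone Winnie: ΔP = 55; V ≈ 5.8 × 55^0.651 ≈ 78.78 kt.
Difference ≈ 116.45 − 78.78 = 37.67 → 38 kt.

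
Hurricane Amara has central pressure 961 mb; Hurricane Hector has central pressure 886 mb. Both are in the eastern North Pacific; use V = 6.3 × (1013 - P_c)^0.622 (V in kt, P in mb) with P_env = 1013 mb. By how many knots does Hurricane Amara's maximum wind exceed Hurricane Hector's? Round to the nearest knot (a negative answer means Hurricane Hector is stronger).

-55 kt

Hurricane Amara: ΔP = 52; V ≈ 6.3 × 52^0.622 ≈ 73.57 kt.
Hurricane Hector: ΔP = 127; V ≈ 6.3 × 127^0.622 ≈ 128.21 kt.
Difference ≈ 73.57 − 128.21 = -54.64 → -55 kt.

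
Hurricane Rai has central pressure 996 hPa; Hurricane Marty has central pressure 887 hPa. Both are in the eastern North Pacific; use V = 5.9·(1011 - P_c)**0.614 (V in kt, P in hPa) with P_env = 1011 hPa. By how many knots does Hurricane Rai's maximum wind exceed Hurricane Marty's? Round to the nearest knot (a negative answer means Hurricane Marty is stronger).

Hurricane Rai: ΔP = 15; V ≈ 5.9 × 15^0.614 ≈ 31.12 kt.
Hurricane Marty: ΔP = 124; V ≈ 5.9 × 124^0.614 ≈ 113.82 kt.
Difference ≈ 31.12 − 113.82 = -82.70 → -83 kt.

-83 kt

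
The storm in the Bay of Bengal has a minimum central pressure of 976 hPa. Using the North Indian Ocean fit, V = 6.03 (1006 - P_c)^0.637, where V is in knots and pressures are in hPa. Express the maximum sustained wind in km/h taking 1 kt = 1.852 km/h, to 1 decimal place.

ΔP = 1006 − 976 = 30 hPa.
V ≈ 6.03 × 30^0.637 = 6.03 × 8.728 ≈ 52.631 kt.
52.631 × 1.852 ≈ 97.47 km/h → 97.5 km/h.

97.5 km/h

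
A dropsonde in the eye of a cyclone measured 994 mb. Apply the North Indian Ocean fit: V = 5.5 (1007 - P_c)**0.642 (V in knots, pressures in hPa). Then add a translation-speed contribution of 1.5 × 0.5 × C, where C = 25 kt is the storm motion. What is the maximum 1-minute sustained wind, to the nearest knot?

ΔP = 1007 − 994 = 13 mb.
13^0.642 ≈ 5.190.
V ≈ 5.5 × 5.190 ≈ 28.5 kt.
Translation term: 1.5 × 0.5 × 25 = 18.75 kt.
Corrected V ≈ 47.25 kt → 47 kt.

47 kt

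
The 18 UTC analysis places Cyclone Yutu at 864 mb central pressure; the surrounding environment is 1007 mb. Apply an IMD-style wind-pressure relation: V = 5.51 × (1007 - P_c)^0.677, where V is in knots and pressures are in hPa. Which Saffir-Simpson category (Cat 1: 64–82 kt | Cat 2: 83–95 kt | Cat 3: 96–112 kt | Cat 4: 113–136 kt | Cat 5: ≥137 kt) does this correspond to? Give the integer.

ΔP = 1007 − 864 = 143 mb.
V ≈ 5.51 × 143^0.677 = 5.51 × 28.78 ≈ 159 kt.
159 kt falls in the Category 5 band.

5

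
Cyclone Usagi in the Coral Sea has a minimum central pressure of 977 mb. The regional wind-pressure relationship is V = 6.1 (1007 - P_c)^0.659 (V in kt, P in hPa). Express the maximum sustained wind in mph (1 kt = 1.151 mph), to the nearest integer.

66 mph

ΔP = 1007 − 977 = 30 mb.
V ≈ 6.1 × 30^0.659 = 6.1 × 9.406 ≈ 57.379 kt.
57.379 × 1.151 ≈ 66.04 mph → 66 mph.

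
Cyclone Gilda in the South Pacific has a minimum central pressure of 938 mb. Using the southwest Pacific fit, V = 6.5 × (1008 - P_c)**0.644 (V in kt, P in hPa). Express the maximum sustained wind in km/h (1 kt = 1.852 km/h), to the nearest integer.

ΔP = 1008 − 938 = 70 mb.
V ≈ 6.5 × 70^0.644 = 6.5 × 15.426 ≈ 100.267 kt.
100.267 × 1.852 ≈ 185.69 km/h → 186 km/h.

186 km/h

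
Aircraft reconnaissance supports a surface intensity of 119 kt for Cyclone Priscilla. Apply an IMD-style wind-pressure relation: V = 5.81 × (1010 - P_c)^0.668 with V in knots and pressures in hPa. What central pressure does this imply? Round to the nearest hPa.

918 hPa

ΔP = (V / 5.81)^(1/0.668) = (119/5.81)^1.497.
119/5.81 = 20.482; 20.482^1.497 ≈ 91.86 hPa.
P_c = 1010 − 91.86 = 918.14 ≈ 918 hPa.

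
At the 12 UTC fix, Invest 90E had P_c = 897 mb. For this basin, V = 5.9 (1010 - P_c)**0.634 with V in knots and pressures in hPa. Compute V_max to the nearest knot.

ΔP = 1010 − 897 = 113 mb.
113^0.634 ≈ 20.029.
V ≈ 5.9 × 20.029 ≈ 118.2 kt.

118 kt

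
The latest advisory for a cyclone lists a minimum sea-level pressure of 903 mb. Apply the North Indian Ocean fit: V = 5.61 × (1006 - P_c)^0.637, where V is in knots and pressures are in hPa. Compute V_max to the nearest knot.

ΔP = 1006 − 903 = 103 mb.
103^0.637 ≈ 19.150.
V ≈ 5.61 × 19.150 ≈ 107.4 kt.

107 kt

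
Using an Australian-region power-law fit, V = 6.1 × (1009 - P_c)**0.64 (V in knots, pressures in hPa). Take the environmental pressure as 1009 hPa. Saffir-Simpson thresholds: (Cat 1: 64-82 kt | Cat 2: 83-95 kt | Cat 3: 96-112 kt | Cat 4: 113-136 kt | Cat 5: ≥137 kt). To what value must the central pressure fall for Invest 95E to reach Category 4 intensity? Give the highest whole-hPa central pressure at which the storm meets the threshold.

Category 4 begins at V = 113 kt.
Required ΔP = (113/6.1)^(1/0.64) = 18.525^1.562 ≈ 95.69 hPa.
P_c ≤ 1009 − 95.69 = 913.31, so the highest integer P_c is 913 hPa.

913 hPa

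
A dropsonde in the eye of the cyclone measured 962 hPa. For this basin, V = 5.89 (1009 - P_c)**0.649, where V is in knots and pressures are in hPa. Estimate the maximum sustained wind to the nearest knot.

72 kt

ΔP = 1009 − 962 = 47 hPa.
47^0.649 ≈ 12.167.
V ≈ 5.89 × 12.167 ≈ 71.7 kt.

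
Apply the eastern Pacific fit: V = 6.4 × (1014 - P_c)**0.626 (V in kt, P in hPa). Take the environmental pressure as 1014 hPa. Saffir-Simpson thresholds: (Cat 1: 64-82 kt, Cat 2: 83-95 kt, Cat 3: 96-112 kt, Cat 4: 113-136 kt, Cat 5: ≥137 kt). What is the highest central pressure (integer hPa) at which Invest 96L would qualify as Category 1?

974 hPa

Category 1 begins at V = 64 kt.
Required ΔP = (64/6.4)^(1/0.626) = 10.000^1.597 ≈ 39.58 hPa.
P_c ≤ 1014 − 39.58 = 974.42, so the highest integer P_c is 974 hPa.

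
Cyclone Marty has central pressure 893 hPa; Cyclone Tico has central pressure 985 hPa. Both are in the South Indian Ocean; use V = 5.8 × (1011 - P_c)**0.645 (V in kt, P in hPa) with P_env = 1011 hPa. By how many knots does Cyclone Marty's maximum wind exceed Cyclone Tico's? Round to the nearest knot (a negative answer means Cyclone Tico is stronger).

Cyclone Marty: ΔP = 118; V ≈ 5.8 × 118^0.645 ≈ 125.83 kt.
Cyclone Tico: ΔP = 26; V ≈ 5.8 × 26^0.645 ≈ 47.43 kt.
Difference ≈ 125.83 − 47.43 = 78.40 → 78 kt.

78 kt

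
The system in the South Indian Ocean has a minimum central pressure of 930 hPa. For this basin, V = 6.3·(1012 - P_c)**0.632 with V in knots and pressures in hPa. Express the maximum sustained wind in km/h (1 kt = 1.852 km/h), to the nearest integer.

189 km/h

ΔP = 1012 − 930 = 82 hPa.
V ≈ 6.3 × 82^0.632 = 6.3 × 16.201 ≈ 102.064 kt.
102.064 × 1.852 ≈ 189.02 km/h → 189 km/h.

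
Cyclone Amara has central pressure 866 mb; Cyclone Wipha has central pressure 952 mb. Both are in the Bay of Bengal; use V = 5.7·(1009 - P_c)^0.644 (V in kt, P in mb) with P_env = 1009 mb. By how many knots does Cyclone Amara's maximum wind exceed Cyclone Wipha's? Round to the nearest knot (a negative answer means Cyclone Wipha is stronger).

62 kt

Cyclone Amara: ΔP = 143; V ≈ 5.7 × 143^0.644 ≈ 139.29 kt.
Cyclone Wipha: ΔP = 57; V ≈ 5.7 × 57^0.644 ≈ 77.03 kt.
Difference ≈ 139.29 − 77.03 = 62.26 → 62 kt.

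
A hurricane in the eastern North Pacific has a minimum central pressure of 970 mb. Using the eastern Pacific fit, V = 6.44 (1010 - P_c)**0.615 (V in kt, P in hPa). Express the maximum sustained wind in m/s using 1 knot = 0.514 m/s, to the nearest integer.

ΔP = 1010 − 970 = 40 mb.
V ≈ 6.44 × 40^0.615 = 6.44 × 9.666 ≈ 62.252 kt.
62.252 × 0.514 ≈ 32.00 m/s → 32 m/s.

32 m/s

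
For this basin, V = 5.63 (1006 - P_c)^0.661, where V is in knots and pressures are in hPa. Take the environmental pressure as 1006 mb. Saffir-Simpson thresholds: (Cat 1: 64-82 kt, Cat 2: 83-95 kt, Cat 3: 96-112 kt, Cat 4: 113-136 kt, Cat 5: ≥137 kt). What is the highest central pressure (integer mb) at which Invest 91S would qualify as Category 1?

Category 1 begins at V = 64 kt.
Required ΔP = (64/5.63)^(1/0.661) = 11.368^1.513 ≈ 39.54 mb.
P_c ≤ 1006 − 39.54 = 966.46, so the highest integer P_c is 966 mb.

966 mb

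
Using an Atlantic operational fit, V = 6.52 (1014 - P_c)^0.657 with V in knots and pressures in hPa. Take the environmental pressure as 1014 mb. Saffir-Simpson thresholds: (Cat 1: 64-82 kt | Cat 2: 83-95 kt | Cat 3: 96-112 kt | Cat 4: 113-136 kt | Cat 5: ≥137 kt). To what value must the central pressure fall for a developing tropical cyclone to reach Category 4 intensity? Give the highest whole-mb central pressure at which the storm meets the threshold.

937 mb

Category 4 begins at V = 113 kt.
Required ΔP = (113/6.52)^(1/0.657) = 17.331^1.522 ≈ 76.84 mb.
P_c ≤ 1014 − 76.84 = 937.16, so the highest integer P_c is 937 mb.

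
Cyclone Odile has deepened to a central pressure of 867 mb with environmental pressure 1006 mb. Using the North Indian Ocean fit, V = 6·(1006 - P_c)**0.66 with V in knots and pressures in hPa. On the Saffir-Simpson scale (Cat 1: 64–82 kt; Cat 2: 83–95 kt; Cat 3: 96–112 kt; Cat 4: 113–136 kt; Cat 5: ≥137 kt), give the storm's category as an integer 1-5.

5

ΔP = 1006 − 867 = 139 mb.
V ≈ 6 × 139^0.66 = 6 × 25.97 ≈ 156 kt.
156 kt falls in the Category 5 band.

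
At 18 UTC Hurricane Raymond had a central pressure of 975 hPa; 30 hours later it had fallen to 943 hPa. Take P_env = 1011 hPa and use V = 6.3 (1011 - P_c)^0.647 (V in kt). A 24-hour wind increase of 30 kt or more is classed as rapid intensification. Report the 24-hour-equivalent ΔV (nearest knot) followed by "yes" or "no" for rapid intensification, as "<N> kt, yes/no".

V₁: ΔP = 36, V ≈ 6.3 × 36^0.647 ≈ 64.01 kt.
V₂: ΔP = 68, V ≈ 6.3 × 68^0.647 ≈ 96.60 kt.
ΔV over 30 h = 32.59 kt → 24 h equivalent = 32.59 × 24/30 ≈ 26.07 kt.
26 kt < 30 kt ⇒ not rapid intensification.

26 kt, no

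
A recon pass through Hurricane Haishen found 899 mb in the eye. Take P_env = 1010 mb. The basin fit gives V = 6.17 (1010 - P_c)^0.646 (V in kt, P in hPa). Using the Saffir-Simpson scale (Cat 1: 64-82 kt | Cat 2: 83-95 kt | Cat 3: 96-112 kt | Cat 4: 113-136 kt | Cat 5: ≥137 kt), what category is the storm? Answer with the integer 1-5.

ΔP = 1010 − 899 = 111 mb.
V ≈ 6.17 × 111^0.646 = 6.17 × 20.95 ≈ 129 kt.
129 kt falls in the Category 4 band.

4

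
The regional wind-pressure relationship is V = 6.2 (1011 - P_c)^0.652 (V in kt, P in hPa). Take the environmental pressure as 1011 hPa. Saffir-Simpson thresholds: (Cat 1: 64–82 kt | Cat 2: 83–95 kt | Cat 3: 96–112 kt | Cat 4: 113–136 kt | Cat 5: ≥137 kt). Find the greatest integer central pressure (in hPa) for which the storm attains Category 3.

Category 3 begins at V = 96 kt.
Required ΔP = (96/6.2)^(1/0.652) = 15.484^1.534 ≈ 66.83 hPa.
P_c ≤ 1011 − 66.83 = 944.17, so the highest integer P_c is 944 hPa.

944 hPa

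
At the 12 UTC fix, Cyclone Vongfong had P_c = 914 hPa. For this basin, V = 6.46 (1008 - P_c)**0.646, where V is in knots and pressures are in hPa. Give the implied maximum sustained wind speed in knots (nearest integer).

ΔP = 1008 − 914 = 94 hPa.
94^0.646 ≈ 18.821.
V ≈ 6.46 × 18.821 ≈ 121.6 kt.

122 kt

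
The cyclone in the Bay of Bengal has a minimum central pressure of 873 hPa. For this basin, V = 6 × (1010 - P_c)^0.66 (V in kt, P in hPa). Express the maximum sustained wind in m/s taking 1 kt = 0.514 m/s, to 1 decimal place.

ΔP = 1010 − 873 = 137 hPa.
V ≈ 6 × 137^0.66 = 6 × 25.718 ≈ 154.307 kt.
154.307 × 0.514 ≈ 79.31 m/s → 79.3 m/s.

79.3 m/s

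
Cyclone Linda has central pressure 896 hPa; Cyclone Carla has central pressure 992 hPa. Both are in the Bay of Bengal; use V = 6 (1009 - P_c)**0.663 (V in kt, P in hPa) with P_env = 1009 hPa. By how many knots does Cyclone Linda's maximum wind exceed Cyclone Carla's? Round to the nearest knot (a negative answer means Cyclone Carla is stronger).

99 kt

Cyclone Linda: ΔP = 113; V ≈ 6 × 113^0.663 ≈ 137.83 kt.
Cyclone Carla: ΔP = 17; V ≈ 6 × 17^0.663 ≈ 39.26 kt.
Difference ≈ 137.83 − 39.26 = 98.57 → 99 kt.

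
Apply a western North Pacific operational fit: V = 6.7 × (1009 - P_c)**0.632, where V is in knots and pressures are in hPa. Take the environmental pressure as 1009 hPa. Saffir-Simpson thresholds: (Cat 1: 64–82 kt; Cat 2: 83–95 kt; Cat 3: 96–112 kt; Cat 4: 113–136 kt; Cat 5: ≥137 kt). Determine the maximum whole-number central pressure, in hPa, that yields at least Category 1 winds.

973 hPa

Category 1 begins at V = 64 kt.
Required ΔP = (64/6.7)^(1/0.632) = 9.552^1.582 ≈ 35.55 hPa.
P_c ≤ 1009 − 35.55 = 973.45, so the highest integer P_c is 973 hPa.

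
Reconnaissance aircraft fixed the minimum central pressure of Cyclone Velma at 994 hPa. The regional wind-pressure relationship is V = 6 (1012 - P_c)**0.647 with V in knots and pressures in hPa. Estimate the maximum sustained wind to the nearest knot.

ΔP = 1012 − 994 = 18 hPa.
18^0.647 ≈ 6.489.
V ≈ 6 × 6.489 ≈ 38.9 kt.

39 kt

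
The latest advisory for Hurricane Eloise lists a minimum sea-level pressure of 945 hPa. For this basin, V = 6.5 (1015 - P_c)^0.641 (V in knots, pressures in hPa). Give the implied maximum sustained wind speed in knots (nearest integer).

ΔP = 1015 − 945 = 70 hPa.
70^0.641 ≈ 15.230.
V ≈ 6.5 × 15.230 ≈ 99.0 kt.

99 kt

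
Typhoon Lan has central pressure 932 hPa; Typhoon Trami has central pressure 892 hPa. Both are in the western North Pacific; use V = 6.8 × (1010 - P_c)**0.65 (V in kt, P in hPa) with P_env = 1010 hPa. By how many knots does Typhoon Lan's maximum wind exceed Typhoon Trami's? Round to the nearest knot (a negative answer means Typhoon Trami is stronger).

-36 kt

Typhoon Lan: ΔP = 78; V ≈ 6.8 × 78^0.65 ≈ 115.44 kt.
Typhoon Trami: ΔP = 118; V ≈ 6.8 × 118^0.65 ≈ 151.09 kt.
Difference ≈ 115.44 − 151.09 = -35.65 → -36 kt.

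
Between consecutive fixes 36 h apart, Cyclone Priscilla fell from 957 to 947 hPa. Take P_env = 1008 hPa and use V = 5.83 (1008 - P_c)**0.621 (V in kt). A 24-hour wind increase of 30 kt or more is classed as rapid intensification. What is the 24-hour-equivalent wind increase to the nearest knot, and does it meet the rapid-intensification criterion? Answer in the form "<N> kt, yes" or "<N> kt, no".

V₁: ΔP = 51, V ≈ 5.83 × 51^0.621 ≈ 67.00 kt.
V₂: ΔP = 61, V ≈ 5.83 × 61^0.621 ≈ 74.88 kt.
ΔV over 36 h = 7.88 kt → 24 h equivalent = 7.88 × 24/36 ≈ 5.25 kt.
5 kt < 30 kt ⇒ not rapid intensification.

5 kt, no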